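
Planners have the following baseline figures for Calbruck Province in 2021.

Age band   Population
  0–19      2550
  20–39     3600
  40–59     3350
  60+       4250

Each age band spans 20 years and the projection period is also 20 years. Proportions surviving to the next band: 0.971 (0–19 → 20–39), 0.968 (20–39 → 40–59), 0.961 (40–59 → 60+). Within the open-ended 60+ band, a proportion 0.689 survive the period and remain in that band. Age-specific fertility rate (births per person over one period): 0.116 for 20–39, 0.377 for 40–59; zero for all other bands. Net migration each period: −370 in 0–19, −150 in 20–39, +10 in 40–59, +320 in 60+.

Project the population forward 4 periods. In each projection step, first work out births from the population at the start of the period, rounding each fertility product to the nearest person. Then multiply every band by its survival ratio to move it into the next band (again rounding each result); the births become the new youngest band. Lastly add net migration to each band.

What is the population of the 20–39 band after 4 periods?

445

Period 1.
Births: 3600 * 0.116 = 418  |  3350 * 0.377 = 1263 ⇒ total 1681
20–39: 2550 * 0.971 = 2476
40–59: 3600 * 0.968 = 3485
60+: 3350 * 0.961 + 4250 * 0.689 = 3219 + 2928 = 6147
Net migration: 0–19 − 370 → 1311; 20–39 − 150 → 2326; 40–59 + 10 → 3495; 60+ + 320 → 6467
Giving 1311 / 2326 / 3495 / 6467.
Period 2.
Births: 2326 * 0.116 = 270  |  3495 * 0.377 = 1318 ⇒ total 1588
20–39: 1311 * 0.971 = 1273
40–59: 2326 * 0.968 = 2252
60+: 3495 * 0.961 + 6467 * 0.689 = 3359 + 4456 = 7815
Net migration: 0–19 − 370 → 1218; 20–39 − 150 → 1123; 40–59 + 10 → 2262; 60+ + 320 → 8135
Giving 1218 / 1123 / 2262 / 8135.
Period 3.
Births: 1123 * 0.116 = 130  |  2262 * 0.377 = 853 ⇒ total 983
20–39: 1218 * 0.971 = 1183
40–59: 1123 * 0.968 = 1087
60+: 2262 * 0.961 + 8135 * 0.689 = 2174 + 5605 = 7779
Net migration: 0–19 − 370 → 613; 20–39 − 150 → 1033; 40–59 + 10 → 1097; 60+ + 320 → 8099
Giving 613 / 1033 / 1097 / 8099.
Period 4.
Births: 1033 * 0.116 = 120  |  1097 * 0.377 = 414 ⇒ total 534
20–39: 613 * 0.971 = 595
40–59: 1033 * 0.968 = 1000
60+: 1097 * 0.961 + 8099 * 0.689 = 1054 + 5580 = 6634
Net migration: 0–19 − 370 → 164; 20–39 − 150 → 445; 40–59 + 10 → 1010; 60+ + 320 → 6954
Giving 164 / 445 / 1010 / 6954.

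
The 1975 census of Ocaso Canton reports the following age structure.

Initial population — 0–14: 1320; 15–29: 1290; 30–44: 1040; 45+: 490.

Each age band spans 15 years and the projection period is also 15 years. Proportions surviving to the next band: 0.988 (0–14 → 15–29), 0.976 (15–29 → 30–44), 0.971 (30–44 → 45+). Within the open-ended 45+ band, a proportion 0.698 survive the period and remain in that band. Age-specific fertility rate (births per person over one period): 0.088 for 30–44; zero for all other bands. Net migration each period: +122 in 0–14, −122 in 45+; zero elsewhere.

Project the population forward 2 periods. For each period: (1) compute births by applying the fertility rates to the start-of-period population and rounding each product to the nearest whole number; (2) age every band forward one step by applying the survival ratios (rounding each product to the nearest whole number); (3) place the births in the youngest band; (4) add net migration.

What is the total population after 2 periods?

3676

Let group 1 be 0–14 through group 4 = 45+.
[period 1]
Births: 1040 * 0.088 = 92
Group 2: 1320 * 0.988 = 1304
Group 3: 1290 * 0.976 = 1259
Group 4: 1040 * 0.971 + 490 * 0.698 = 1010 + 342 = 1352
Net migration: Group 1 + 122 → 214; Group 4 − 122 → 1230
End of period: [214, 1304, 1259, 1230]
[period 2]
Births: 1259 * 0.088 = 111
Group 2: 214 * 0.988 = 211
Group 3: 1304 * 0.976 = 1273
Group 4: 1259 * 0.971 + 1230 * 0.698 = 1222 + 859 = 2081
Net migration: Group 1 + 122 → 233; Group 4 − 122 → 1959
End of period: [233, 211, 1273, 1959]
Total after period 2: 233 + 211 + 1273 + 1959 = 3676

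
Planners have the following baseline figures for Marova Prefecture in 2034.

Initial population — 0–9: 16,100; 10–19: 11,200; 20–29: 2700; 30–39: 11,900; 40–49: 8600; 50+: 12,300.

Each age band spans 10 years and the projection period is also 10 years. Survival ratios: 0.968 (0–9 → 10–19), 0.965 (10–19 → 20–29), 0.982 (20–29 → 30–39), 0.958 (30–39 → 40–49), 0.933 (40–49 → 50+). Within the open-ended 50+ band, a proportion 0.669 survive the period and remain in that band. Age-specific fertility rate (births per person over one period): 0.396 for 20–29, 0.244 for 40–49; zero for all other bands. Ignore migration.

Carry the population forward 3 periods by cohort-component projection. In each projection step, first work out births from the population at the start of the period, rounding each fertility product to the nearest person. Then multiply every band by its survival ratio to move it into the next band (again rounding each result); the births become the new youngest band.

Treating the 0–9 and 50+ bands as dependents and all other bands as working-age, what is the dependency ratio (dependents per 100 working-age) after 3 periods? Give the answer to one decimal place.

[period 1]
Births: 2700 * 0.396 = 1069  |  8600 * 0.244 = 2098 → 3167
10–19: 16100 * 0.968 = 15585
20–29: 11200 * 0.965 = 10808
30–39: 2700 * 0.982 = 2651
40–49: 11900 * 0.958 = 11400
50+: 8600 * 0.933 + 12300 * 0.669 = 8024 + 8229 = 16253
Giving 3167 / 15585 / 10808 / 2651 / 11400 / 16253.
[period 2]
Births: 10808 * 0.396 = 4280  |  11400 * 0.244 = 2782 → 7062
10–19: 3167 * 0.968 = 3066
20–29: 15585 * 0.965 = 15040
30–39: 10808 * 0.982 = 10613
40–49: 2651 * 0.958 = 2540
50+: 11400 * 0.933 + 16253 * 0.669 = 10636 + 10873 = 21509
Giving 7062 / 3066 / 15040 / 10613 / 2540 / 21509.
[period 3]
Births: 15040 * 0.396 = 5956  |  2540 * 0.244 = 620 → 6576
10–19: 7062 * 0.968 = 6836
20–29: 3066 * 0.965 = 2959
30–39: 15040 * 0.982 = 14769
40–49: 10613 * 0.958 = 10167
50+: 2540 * 0.933 + 21509 * 0.669 = 2370 + 14390 = 16760
Giving 6576 / 6836 / 2959 / 14769 / 10167 / 16760.
Dependents (band 0–9 + band 50+) = 6576 + 16760 = 23336; working-age = 34731; ratio = 23336/34731 × 100 = 67.2

67.2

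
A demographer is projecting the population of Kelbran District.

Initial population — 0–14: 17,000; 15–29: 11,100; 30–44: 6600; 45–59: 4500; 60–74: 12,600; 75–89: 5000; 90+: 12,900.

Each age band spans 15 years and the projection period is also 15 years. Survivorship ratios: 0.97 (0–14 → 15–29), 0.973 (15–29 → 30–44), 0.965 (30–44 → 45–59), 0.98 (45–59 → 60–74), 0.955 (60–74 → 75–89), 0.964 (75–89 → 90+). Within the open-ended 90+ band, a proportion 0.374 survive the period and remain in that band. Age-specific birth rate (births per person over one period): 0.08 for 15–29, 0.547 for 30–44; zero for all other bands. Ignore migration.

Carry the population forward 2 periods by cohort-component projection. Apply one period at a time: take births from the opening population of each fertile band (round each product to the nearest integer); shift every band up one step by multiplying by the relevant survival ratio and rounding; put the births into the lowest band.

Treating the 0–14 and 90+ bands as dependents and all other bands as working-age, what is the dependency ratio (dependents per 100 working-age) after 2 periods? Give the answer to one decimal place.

54.3

Period 1.
Births: 11100 × 0.08 = 888, 6600 × 0.547 = 3610 — total 4498
15–29: 17000 × 0.97 = 16490
30–44: 11100 × 0.973 = 10800
45–59: 6600 × 0.965 = 6369
60–74: 4500 × 0.98 = 4410
75–89: 12600 × 0.955 = 12033
90+: 5000 × 0.964 + 12900 × 0.374 = 4820 + 4825 = 9645
→ [4498, 16490, 10800, 6369, 4410, 12033, 9645]
Period 2.
Births: 16490 × 0.08 = 1319, 10800 × 0.547 = 5908 — total 7227
15–29: 4498 × 0.97 = 4363
30–44: 16490 × 0.973 = 16045
45–59: 10800 × 0.965 = 10422
60–74: 6369 × 0.98 = 6242
75–89: 4410 × 0.955 = 4212
90+: 12033 × 0.964 + 9645 × 0.374 = 11600 + 3607 = 15207
→ [7227, 4363, 16045, 10422, 6242, 4212, 15207]
Dependents (band 0–14 + band 90+) = 7227 + 15207 = 22434; working-age = 41284; ratio = 22434/41284 × 100 = 54.3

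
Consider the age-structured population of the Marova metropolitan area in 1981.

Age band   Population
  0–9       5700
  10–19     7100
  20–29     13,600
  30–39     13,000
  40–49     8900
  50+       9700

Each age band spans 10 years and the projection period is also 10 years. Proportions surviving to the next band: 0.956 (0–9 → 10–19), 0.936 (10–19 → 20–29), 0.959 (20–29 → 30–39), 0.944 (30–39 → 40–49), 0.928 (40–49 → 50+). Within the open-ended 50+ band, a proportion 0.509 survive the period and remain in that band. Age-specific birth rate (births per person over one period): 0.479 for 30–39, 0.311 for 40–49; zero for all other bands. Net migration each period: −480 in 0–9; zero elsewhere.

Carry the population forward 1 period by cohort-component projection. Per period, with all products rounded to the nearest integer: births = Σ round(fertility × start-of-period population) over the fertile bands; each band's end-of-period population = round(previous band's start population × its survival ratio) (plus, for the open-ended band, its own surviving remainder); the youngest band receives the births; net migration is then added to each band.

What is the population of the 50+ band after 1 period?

(Bands numbered youngest = 1 to oldest = 6.)
Period 1.
Births: 13000 × 0.479 = 6227  |  8900 × 0.311 = 2768 → total 8995
Band 2: 5700 × 0.956 = 5449
Band 3: 7100 × 0.936 = 6646
Band 4: 13600 × 0.959 = 13042
Band 5: 13000 × 0.944 = 12272
Band 6: 8900 × 0.928 + 9700 × 0.509 = 8259 + 4937 = 13196
Net migration: Band 1 − 480 → 8515
→ [8515, 5449, 6646, 13042, 12272, 13196]

13196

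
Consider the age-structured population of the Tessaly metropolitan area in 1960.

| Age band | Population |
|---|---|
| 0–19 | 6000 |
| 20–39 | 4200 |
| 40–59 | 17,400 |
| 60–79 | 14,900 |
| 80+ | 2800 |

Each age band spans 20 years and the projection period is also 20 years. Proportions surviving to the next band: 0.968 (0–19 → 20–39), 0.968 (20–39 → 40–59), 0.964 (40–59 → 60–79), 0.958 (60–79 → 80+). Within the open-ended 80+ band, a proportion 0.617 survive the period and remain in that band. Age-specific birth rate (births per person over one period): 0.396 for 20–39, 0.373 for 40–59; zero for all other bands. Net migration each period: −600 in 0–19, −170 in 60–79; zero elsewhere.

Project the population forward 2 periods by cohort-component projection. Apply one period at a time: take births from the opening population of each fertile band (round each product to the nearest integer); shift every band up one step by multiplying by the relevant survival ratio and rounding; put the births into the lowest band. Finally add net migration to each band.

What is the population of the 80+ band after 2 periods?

Period 1.
Births: 4200 × 0.396 = 1663 ; 17400 × 0.373 = 6490 → total 8153
20–39: 6000 × 0.968 = 5808
40–59: 4200 × 0.968 = 4066
60–79: 17400 × 0.964 = 16774
80+: 14900 × 0.958 + 2800 × 0.617 = 14274 + 1728 = 16002
Net migration: 0–19 − 600 → 7553; 60–79 − 170 → 16604
Giving 7553 / 5808 / 4066 / 16604 / 16002.
Period 2.
Births: 5808 × 0.396 = 2300 ; 4066 × 0.373 = 1517 → total 3817
20–39: 7553 × 0.968 = 7311
40–59: 5808 × 0.968 = 5622
60–79: 4066 × 0.964 = 3920
80+: 16604 × 0.958 + 16002 × 0.617 = 15907 + 9873 = 25780
Net migration: 0–19 − 600 → 3217; 60–79 − 170 → 3750
Giving 3217 / 7311 / 5622 / 3750 / 25780.

25780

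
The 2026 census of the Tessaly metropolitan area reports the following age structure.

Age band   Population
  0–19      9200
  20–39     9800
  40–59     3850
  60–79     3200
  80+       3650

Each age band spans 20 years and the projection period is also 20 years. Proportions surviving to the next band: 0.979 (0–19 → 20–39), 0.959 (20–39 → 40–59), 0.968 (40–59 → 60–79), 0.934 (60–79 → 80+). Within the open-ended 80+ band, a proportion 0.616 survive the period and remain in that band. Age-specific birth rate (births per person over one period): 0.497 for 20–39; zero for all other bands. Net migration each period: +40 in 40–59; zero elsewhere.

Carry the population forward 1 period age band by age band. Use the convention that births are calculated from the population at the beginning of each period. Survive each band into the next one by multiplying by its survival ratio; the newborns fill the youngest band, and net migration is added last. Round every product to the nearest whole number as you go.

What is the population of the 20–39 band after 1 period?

(Bands numbered youngest = 1 to oldest = 5.)
— Period 1 —
Births: 9800 × 0.497 = 4871
Band 2: 9200 × 0.979 = 9007
Band 3: 9800 × 0.959 = 9398
Band 4: 3850 × 0.968 = 3727
Band 5: 3200 × 0.934 + 3650 × 0.616 = 2989 + 2248 = 5237
Net migration: Band 3 + 40 → 9438
End of period: [4871, 9007, 9438, 3727, 5237]

9007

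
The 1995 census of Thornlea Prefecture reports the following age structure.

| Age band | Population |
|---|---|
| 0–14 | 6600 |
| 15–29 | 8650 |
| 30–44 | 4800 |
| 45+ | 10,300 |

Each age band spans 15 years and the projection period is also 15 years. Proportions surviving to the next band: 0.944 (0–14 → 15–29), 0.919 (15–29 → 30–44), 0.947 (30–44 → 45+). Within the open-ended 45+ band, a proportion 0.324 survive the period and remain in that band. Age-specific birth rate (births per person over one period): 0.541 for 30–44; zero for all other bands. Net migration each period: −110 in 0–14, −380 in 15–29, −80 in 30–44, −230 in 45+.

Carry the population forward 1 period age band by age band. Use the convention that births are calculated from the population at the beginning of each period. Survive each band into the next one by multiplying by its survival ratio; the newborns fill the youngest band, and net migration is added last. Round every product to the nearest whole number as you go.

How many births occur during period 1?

— Period 1 —
Births: 4800 × 0.541 = 2597
15–29: 6600 × 0.944 = 6230
30–44: 8650 × 0.919 = 7949
45+: 4800 × 0.947 + 10300 × 0.324 = 4546 + 3337 = 7883
Net migration: 0–14 − 110 → 2487; 15–29 − 380 → 5850; 30–44 − 80 → 7869; 45+ − 230 → 7653
→ [2487, 5850, 7869, 7653]

2597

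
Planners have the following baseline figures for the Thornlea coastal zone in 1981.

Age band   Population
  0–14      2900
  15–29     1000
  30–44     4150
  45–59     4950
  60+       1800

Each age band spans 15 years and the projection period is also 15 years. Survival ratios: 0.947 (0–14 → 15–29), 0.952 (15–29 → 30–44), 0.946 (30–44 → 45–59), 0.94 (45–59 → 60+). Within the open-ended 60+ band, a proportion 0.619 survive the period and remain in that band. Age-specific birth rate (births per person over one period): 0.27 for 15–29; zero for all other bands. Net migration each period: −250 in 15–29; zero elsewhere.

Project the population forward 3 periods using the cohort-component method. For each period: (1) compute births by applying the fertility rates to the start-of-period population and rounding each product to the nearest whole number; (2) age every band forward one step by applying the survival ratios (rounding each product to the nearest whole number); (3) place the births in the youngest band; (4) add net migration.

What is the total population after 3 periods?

7985

— Period 1 —
Births: 1000 * 0.27 = 270
15–29: 2900 * 0.947 = 2746
30–44: 1000 * 0.952 = 952
45–59: 4150 * 0.946 = 3926
60+: 4950 * 0.94 + 1800 * 0.619 = 4653 + 1114 = 5767
Net migration: 15–29 − 250 → 2496
End of period: [270, 2496, 952, 3926, 5767]
— Period 2 —
Births: 2496 * 0.27 = 674
15–29: 270 * 0.947 = 256
30–44: 2496 * 0.952 = 2376
45–59: 952 * 0.946 = 901
60+: 3926 * 0.94 + 5767 * 0.619 = 3690 + 3570 = 7260
Net migration: 15–29 − 250 → 6
End of period: [674, 6, 2376, 901, 7260]
— Period 3 —
Births: 6 * 0.27 = 2
15–29: 674 * 0.947 = 638
30–44: 6 * 0.952 = 6
45–59: 2376 * 0.946 = 2248
60+: 901 * 0.94 + 7260 * 0.619 = 847 + 4494 = 5341
Net migration: 15–29 − 250 → 388
End of period: [2, 388, 6, 2248, 5341]
Total after period 3: 2 + 388 + 6 + 2248 + 5341 = 7985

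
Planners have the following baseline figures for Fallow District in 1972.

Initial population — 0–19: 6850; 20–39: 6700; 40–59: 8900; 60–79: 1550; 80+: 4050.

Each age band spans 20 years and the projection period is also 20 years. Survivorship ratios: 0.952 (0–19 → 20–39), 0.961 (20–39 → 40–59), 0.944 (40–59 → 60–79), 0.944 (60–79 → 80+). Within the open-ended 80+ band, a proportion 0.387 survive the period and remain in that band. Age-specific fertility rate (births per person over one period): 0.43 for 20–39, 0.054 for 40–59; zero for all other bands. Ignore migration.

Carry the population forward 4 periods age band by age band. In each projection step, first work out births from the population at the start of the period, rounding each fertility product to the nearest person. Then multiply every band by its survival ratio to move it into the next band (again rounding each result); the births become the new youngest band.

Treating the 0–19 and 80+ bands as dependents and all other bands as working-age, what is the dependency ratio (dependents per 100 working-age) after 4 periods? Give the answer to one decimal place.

143.2

Numbering the groups 1..5 from youngest to oldest:
Period 1:
Births: 6700 * 0.43 = 2881 ; 8900 * 0.054 = 481 → 3362
Group 2: 6850 * 0.952 = 6521
Group 3: 6700 * 0.961 = 6439
Group 4: 8900 * 0.944 = 8402
Group 5: 1550 * 0.944 + 4050 * 0.387 = 1463 + 1567 = 3030
Giving 3362 / 6521 / 6439 / 8402 / 3030.
Period 2:
Births: 6521 * 0.43 = 2804 ; 6439 * 0.054 = 348 → 3152
Group 2: 3362 * 0.952 = 3201
Group 3: 6521 * 0.961 = 6267
Group 4: 6439 * 0.944 = 6078
Group 5: 8402 * 0.944 + 3030 * 0.387 = 7931 + 1173 = 9104
Giving 3152 / 3201 / 6267 / 6078 / 9104.
Period 3:
Births: 3201 * 0.43 = 1376 ; 6267 * 0.054 = 338 → 1714
Group 2: 3152 * 0.952 = 3001
Group 3: 3201 * 0.961 = 3076
Group 4: 6267 * 0.944 = 5916
Group 5: 6078 * 0.944 + 9104 * 0.387 = 5738 + 3523 = 9261
Giving 1714 / 3001 / 3076 / 5916 / 9261.
Period 4:
Births: 3001 * 0.43 = 1290 ; 3076 * 0.054 = 166 → 1456
Group 2: 1714 * 0.952 = 1632
Group 3: 3001 * 0.961 = 2884
Group 4: 3076 * 0.944 = 2904
Group 5: 5916 * 0.944 + 9261 * 0.387 = 5585 + 3584 = 9169
Giving 1456 / 1632 / 2884 / 2904 / 9169.
Dependents (band 0–19 + band 80+) = 1456 + 9169 = 10625; working-age = 7420; ratio = 10625/7420 × 100 = 143.2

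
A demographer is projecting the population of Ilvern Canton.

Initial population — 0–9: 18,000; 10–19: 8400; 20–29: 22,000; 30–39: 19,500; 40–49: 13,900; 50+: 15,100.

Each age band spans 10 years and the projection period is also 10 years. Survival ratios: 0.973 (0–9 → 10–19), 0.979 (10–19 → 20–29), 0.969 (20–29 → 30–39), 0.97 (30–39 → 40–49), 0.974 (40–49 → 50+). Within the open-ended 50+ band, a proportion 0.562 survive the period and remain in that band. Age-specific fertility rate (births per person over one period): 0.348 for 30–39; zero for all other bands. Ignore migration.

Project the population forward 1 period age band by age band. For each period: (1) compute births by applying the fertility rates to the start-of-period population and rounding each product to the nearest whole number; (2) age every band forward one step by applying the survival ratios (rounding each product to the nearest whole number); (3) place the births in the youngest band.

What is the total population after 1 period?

94782

Let group 1 be 0–9 through group 6 = 50+.
— Period 1 —
Births: 19500 * 0.348 = 6786
Group 2: 18000 * 0.973 = 17514
Group 3: 8400 * 0.979 = 8224
Group 4: 22000 * 0.969 = 21318
Group 5: 19500 * 0.97 = 18915
Group 6: 13900 * 0.974 + 15100 * 0.562 = 13539 + 8486 = 22025
Giving 6786 / 17514 / 8224 / 21318 / 18915 / 22025.
Total after period 1: 6786 + 17514 + 8224 + 21318 + 18915 + 22025 = 94782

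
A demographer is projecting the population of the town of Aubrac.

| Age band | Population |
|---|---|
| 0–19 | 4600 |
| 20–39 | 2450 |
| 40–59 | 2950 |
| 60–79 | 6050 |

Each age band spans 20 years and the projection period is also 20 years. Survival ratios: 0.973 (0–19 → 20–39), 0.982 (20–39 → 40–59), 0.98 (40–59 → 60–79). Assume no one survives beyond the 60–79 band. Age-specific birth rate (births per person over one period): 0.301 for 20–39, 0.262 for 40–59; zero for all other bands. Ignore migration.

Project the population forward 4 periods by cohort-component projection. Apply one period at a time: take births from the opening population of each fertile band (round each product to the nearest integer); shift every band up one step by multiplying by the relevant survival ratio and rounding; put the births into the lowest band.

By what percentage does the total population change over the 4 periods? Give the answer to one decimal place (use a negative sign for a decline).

-63.8

After projecting period 1:
Births: 2450 * 0.301 = 737, 2950 * 0.262 = 773 — total 1510
20–39: 4600 * 0.973 = 4476
40–59: 2450 * 0.982 = 2406
60–79: 2950 * 0.98 = 2891
End of period: [1510, 4476, 2406, 2891]
After projecting period 2:
Births: 4476 * 0.301 = 1347, 2406 * 0.262 = 630 — total 1977
20–39: 1510 * 0.973 = 1469
40–59: 4476 * 0.982 = 4395
60–79: 2406 * 0.98 = 2358
End of period: [1977, 1469, 4395, 2358]
After projecting period 3:
Births: 1469 * 0.301 = 442, 4395 * 0.262 = 1151 — total 1593
20–39: 1977 * 0.973 = 1924
40–59: 1469 * 0.982 = 1443
60–79: 4395 * 0.98 = 4307
End of period: [1593, 1924, 1443, 4307]
After projecting period 4:
Births: 1924 * 0.301 = 579, 1443 * 0.262 = 378 — total 957
20–39: 1593 * 0.973 = 1550
40–59: 1924 * 0.982 = 1889
60–79: 1443 * 0.98 = 1414
End of period: [957, 1550, 1889, 1414]
Total: 16050 → 5810; change = -10240; percentage change = -63.8%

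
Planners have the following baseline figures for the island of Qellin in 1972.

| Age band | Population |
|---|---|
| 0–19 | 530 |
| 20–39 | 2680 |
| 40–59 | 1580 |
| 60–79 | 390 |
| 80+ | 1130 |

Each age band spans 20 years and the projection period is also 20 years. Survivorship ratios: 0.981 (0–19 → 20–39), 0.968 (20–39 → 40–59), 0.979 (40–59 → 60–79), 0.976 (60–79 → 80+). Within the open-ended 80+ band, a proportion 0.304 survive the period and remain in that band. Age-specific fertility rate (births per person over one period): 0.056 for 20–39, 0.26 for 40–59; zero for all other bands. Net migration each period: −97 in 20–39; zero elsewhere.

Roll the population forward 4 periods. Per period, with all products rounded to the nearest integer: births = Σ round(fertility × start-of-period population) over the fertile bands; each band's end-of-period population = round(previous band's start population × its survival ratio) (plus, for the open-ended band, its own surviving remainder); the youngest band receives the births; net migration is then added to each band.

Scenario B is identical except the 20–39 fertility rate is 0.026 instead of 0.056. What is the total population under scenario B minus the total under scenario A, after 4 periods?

Numbering the bands 1..5 from youngest to oldest:
Period 1.
Births: 2680 × 0.056 = 150  |  1580 × 0.26 = 411 — total 561
Band 2: 530 × 0.981 = 520
Band 3: 2680 × 0.968 = 2594
Band 4: 1580 × 0.979 = 1547
Band 5: 390 × 0.976 + 1130 × 0.304 = 381 + 344 = 725
Net migration: Band 2 − 97 → 423
Giving 561 / 423 / 2594 / 1547 / 725.
Period 2.
Births: 423 × 0.056 = 24  |  2594 × 0.26 = 674 — total 698
Band 2: 561 × 0.981 = 550
Band 3: 423 × 0.968 = 409
Band 4: 2594 × 0.979 = 2540
Band 5: 1547 × 0.976 + 725 × 0.304 = 1510 + 220 = 1730
Net migration: Band 2 − 97 → 453
Giving 698 / 453 / 409 / 2540 / 1730.
Period 3.
Births: 453 × 0.056 = 25  |  409 × 0.26 = 106 — total 131
Band 2: 698 × 0.981 = 685
Band 3: 453 × 0.968 = 439
Band 4: 409 × 0.979 = 400
Band 5: 2540 × 0.976 + 1730 × 0.304 = 2479 + 526 = 3005
Net migration: Band 2 − 97 → 588
Giving 131 / 588 / 439 / 400 / 3005.
Period 4.
Births: 588 × 0.056 = 33  |  439 × 0.26 = 114 — total 147
Band 2: 131 × 0.981 = 129
Band 3: 588 × 0.968 = 569
Band 4: 439 × 0.979 = 430
Band 5: 400 × 0.976 + 3005 × 0.304 = 390 + 914 = 1304
Net migration: Band 2 − 97 → 32
Giving 147 / 32 / 569 / 430 / 1304.
Scenario A total after 4 periods: 2482
Scenario B projection —
Period 1.
Births: 2680 × 0.026 = 70  |  1580 × 0.26 = 411 — total 481
Band 2: 530 × 0.981 = 520
Band 3: 2680 × 0.968 = 2594
Band 4: 1580 × 0.979 = 1547
Band 5: 390 × 0.976 + 1130 × 0.304 = 381 + 344 = 725
Net migration: Band 2 − 97 → 423
Giving 481 / 423 / 2594 / 1547 / 725.
Period 2.
Births: 423 × 0.026 = 11  |  2594 × 0.26 = 674 — total 685
Band 2: 481 × 0.981 = 472
Band 3: 423 × 0.968 = 409
Band 4: 2594 × 0.979 = 2540
Band 5: 1547 × 0.976 + 725 × 0.304 = 1510 + 220 = 1730
Net migration: Band 2 − 97 → 375
Giving 685 / 375 / 409 / 2540 / 1730.
Period 3.
Births: 375 × 0.026 = 10  |  409 × 0.26 = 106 — total 116
Band 2: 685 × 0.981 = 672
Band 3: 375 × 0.968 = 363
Band 4: 409 × 0.979 = 400
Band 5: 2540 × 0.976 + 1730 × 0.304 = 2479 + 526 = 3005
Net migration: Band 2 − 97 → 575
Giving 116 / 575 / 363 / 400 / 3005.
Period 4.
Births: 575 × 0.026 = 15  |  363 × 0.26 = 94 — total 109
Band 2: 116 × 0.981 = 114
Band 3: 575 × 0.968 = 557
Band 4: 363 × 0.979 = 355
Band 5: 400 × 0.976 + 3005 × 0.304 = 390 + 914 = 1304
Net migration: Band 2 − 97 → 17
Giving 109 / 17 / 557 / 355 / 1304.
Scenario B total after 4 periods: 2342
Difference B − A = 2342 − 2482 = -140

-140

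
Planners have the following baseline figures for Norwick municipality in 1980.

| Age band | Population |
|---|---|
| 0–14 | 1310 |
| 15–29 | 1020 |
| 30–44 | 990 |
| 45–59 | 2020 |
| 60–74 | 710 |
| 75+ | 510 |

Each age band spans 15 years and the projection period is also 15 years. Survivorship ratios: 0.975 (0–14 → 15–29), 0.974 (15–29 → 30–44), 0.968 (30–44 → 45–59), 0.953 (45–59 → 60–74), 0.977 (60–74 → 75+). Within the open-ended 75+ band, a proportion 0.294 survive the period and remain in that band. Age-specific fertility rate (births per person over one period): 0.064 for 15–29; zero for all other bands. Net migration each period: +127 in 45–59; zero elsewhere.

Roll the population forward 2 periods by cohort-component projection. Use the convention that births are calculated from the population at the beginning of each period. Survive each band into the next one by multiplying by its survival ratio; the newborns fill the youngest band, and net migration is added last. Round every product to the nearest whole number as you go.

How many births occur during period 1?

65

[period 1]
Births: 1020 × 0.064 = 65
15–29: 1310 × 0.975 = 1277
30–44: 1020 × 0.974 = 993
45–59: 990 × 0.968 = 958
60–74: 2020 × 0.953 = 1925
75+: 710 × 0.977 + 510 × 0.294 = 694 + 150 = 844
Net migration: 45–59 + 127 → 1085
Population now: 0–14=65, 15–29=1277, 30–44=993, 45–59=1085, 60–74=1925, 75+=844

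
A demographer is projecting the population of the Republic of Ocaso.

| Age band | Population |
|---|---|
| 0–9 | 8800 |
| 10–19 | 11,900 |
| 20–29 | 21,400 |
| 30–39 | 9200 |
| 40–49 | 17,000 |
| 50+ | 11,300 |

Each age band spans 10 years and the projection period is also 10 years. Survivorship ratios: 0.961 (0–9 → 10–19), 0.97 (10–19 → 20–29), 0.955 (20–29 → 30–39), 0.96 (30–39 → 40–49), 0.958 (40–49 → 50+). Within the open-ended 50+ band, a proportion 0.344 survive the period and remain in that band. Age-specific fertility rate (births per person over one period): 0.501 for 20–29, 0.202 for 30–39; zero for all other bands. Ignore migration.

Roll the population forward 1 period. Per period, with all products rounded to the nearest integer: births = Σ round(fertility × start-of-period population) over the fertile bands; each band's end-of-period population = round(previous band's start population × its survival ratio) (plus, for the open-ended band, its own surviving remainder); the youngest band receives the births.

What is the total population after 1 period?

82021

Call the bands 1 to 6, youngest first.
Period 1:
Births: 21400 × 0.501 = 10721, 9200 × 0.202 = 1858 → 12579
Band 2: 8800 × 0.961 = 8457
Band 3: 11900 × 0.97 = 11543
Band 4: 21400 × 0.955 = 20437
Band 5: 9200 × 0.96 = 8832
Band 6: 17000 × 0.958 + 11300 × 0.344 = 16286 + 3887 = 20173
Population now: 0–9=12579, 10–19=8457, 20–29=11543, 30–39=20437, 40–49=8832, 50+=20173
Total after period 1: 12579 + 8457 + 11543 + 20437 + 8832 + 20173 = 82021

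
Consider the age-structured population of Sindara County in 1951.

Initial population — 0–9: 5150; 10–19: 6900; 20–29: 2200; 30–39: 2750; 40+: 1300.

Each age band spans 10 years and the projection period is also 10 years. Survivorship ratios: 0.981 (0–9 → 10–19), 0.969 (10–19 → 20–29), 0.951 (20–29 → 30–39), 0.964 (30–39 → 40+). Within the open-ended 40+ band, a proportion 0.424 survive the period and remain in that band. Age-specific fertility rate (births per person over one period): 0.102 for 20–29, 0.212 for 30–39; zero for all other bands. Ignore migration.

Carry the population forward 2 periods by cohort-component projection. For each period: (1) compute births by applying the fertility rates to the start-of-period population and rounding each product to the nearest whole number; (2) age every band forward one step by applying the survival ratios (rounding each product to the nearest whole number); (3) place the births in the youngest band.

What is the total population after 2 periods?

16546

— Period 1 —
Births: 2200 × 0.102 = 224  |  2750 × 0.212 = 583 → 807
10–19: 5150 × 0.981 = 5052
20–29: 6900 × 0.969 = 6686
30–39: 2200 × 0.951 = 2092
40+: 2750 × 0.964 + 1300 × 0.424 = 2651 + 551 = 3202
End of period: [807, 5052, 6686, 2092, 3202]
— Period 2 —
Births: 6686 × 0.102 = 682  |  2092 × 0.212 = 444 → 1126
10–19: 807 × 0.981 = 792
20–29: 5052 × 0.969 = 4895
30–39: 6686 × 0.951 = 6358
40+: 2092 × 0.964 + 3202 × 0.424 = 2017 + 1358 = 3375
End of period: [1126, 792, 4895, 6358, 3375]
Total after period 2: 1126 + 792 + 4895 + 6358 + 3375 = 16546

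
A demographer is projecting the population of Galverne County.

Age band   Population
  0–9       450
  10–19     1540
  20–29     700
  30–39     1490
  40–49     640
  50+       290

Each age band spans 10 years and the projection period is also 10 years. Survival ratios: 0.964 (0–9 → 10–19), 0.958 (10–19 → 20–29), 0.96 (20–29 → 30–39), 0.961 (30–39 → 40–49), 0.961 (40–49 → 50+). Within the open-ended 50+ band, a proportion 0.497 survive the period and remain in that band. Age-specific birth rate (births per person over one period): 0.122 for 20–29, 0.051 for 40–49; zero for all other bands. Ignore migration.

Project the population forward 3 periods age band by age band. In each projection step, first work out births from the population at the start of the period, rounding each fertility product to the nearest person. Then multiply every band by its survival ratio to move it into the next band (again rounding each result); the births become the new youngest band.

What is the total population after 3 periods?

(Bands numbered youngest = 1 to oldest = 6.)
Period 1.
Births: 700 × 0.122 = 85  |  640 × 0.051 = 33 ⇒ total 118
Band 2: 450 × 0.964 = 434
Band 3: 1540 × 0.958 = 1475
Band 4: 700 × 0.96 = 672
Band 5: 1490 × 0.961 = 1432
Band 6: 640 × 0.961 + 290 × 0.497 = 615 + 144 = 759
End of period: [118, 434, 1475, 672, 1432, 759]
Period 2.
Births: 1475 × 0.122 = 180  |  1432 × 0.051 = 73 ⇒ total 253
Band 2: 118 × 0.964 = 114
Band 3: 434 × 0.958 = 416
Band 4: 1475 × 0.96 = 1416
Band 5: 672 × 0.961 = 646
Band 6: 1432 × 0.961 + 759 × 0.497 = 1376 + 377 = 1753
End of period: [253, 114, 416, 1416, 646, 1753]
Period 3.
Births: 416 × 0.122 = 51  |  646 × 0.051 = 33 ⇒ total 84
Band 2: 253 × 0.964 = 244
Band 3: 114 × 0.958 = 109
Band 4: 416 × 0.96 = 399
Band 5: 1416 × 0.961 = 1361
Band 6: 646 × 0.961 + 1753 × 0.497 = 621 + 871 = 1492
End of period: [84, 244, 109, 399, 1361, 1492]
Total after period 3: 84 + 244 + 109 + 399 + 1361 + 1492 = 3689

3689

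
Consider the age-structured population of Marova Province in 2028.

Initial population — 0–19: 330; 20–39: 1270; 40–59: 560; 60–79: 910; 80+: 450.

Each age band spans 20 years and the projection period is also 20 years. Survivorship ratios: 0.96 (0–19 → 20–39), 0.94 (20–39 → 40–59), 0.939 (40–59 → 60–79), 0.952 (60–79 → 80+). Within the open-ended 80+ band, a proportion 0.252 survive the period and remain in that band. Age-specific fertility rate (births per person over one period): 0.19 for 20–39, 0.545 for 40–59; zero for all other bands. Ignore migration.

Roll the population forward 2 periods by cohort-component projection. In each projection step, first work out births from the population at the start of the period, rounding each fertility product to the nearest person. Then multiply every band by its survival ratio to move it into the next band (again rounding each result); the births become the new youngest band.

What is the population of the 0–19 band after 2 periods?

Numbering the groups 1..5 from youngest to oldest:
[period 1]
Births: 1270 × 0.19 = 241  |  560 × 0.545 = 305 — total 546
Group 2: 330 × 0.96 = 317
Group 3: 1270 × 0.94 = 1194
Group 4: 560 × 0.939 = 526
Group 5: 910 × 0.952 + 450 × 0.252 = 866 + 113 = 979
Giving 546 / 317 / 1194 / 526 / 979.
[period 2]
Births: 317 × 0.19 = 60  |  1194 × 0.545 = 651 — total 711
Group 2: 546 × 0.96 = 524
Group 3: 317 × 0.94 = 298
Group 4: 1194 × 0.939 = 1121
Group 5: 526 × 0.952 + 979 × 0.252 = 501 + 247 = 748
Giving 711 / 524 / 298 / 1121 / 748.

711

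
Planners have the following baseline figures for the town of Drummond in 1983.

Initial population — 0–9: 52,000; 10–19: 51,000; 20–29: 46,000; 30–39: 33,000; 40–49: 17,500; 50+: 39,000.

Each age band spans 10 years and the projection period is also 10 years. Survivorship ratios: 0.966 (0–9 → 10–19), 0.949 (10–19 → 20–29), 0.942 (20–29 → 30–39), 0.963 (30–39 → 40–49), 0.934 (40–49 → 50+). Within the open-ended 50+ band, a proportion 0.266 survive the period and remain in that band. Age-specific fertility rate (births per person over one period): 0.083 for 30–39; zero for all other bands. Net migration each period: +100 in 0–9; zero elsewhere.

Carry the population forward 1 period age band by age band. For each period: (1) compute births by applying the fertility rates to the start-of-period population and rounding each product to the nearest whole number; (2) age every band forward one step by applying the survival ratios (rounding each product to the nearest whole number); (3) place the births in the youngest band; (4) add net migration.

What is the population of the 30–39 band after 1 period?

(Groups numbered youngest = 1 to oldest = 6.)
[period 1]
Births: 33000 × 0.083 = 2739
Group 2: 52000 × 0.966 = 50232
Group 3: 51000 × 0.949 = 48399
Group 4: 46000 × 0.942 = 43332
Group 5: 33000 × 0.963 = 31779
Group 6: 17500 × 0.934 + 39000 × 0.266 = 16345 + 10374 = 26719
Net migration: Group 1 + 100 → 2839
Population now: 0–9=2839, 10–19=50232, 20–29=48399, 30–39=43332, 40–49=31779, 50+=26719

43332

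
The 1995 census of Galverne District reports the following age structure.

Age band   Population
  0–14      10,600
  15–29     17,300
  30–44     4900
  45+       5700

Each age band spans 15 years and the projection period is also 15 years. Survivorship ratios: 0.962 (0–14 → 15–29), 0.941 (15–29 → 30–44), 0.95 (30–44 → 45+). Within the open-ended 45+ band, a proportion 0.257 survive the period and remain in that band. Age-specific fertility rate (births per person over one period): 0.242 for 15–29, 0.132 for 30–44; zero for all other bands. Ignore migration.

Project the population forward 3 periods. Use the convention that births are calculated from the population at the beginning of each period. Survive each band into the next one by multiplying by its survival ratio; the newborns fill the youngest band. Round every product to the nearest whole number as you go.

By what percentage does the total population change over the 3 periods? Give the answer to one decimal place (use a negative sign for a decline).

Let band 1 be 0–14 through band 4 = 45+.
Period 1:
Births: 17300 × 0.242 = 4187 ; 4900 × 0.132 = 647 → total 4834
Band 2: 10600 × 0.962 = 10197
Band 3: 17300 × 0.941 = 16279
Band 4: 4900 × 0.95 + 5700 × 0.257 = 4655 + 1465 = 6120
Giving 4834 / 10197 / 16279 / 6120.
Period 2:
Births: 10197 × 0.242 = 2468 ; 16279 × 0.132 = 2149 → total 4617
Band 2: 4834 × 0.962 = 4650
Band 3: 10197 × 0.941 = 9595
Band 4: 16279 × 0.95 + 6120 × 0.257 = 15465 + 1573 = 17038
Giving 4617 / 4650 / 9595 / 17038.
Period 3:
Births: 4650 × 0.242 = 1125 ; 9595 × 0.132 = 1267 → total 2392
Band 2: 4617 × 0.962 = 4442
Band 3: 4650 × 0.941 = 4376
Band 4: 9595 × 0.95 + 17038 × 0.257 = 9115 + 4379 = 13494
Giving 2392 / 4442 / 4376 / 13494.
Total: 38500 → 24704; change = -13796; percentage change = -35.8%

-35.8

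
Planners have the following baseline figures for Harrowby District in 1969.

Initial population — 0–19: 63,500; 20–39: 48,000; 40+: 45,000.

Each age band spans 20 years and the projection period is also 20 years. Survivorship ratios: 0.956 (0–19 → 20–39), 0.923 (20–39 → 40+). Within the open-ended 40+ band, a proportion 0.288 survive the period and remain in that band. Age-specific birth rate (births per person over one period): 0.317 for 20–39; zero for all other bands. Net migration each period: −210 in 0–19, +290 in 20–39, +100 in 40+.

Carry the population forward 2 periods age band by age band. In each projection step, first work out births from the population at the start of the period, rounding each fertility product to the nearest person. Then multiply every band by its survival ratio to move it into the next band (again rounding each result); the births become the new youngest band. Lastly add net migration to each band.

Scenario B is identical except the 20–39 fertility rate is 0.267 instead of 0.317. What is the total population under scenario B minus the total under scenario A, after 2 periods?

-5345

Period 1.
Births: 48000 * 0.317 = 15216
20–39: 63500 * 0.956 = 60706
40+: 48000 * 0.923 + 45000 * 0.288 = 44304 + 12960 = 57264
Net migration: 0–19 − 210 → 15006; 20–39 + 290 → 60996; 40+ + 100 → 57364
→ [15006, 60996, 57364]
Period 2.
Births: 60996 * 0.317 = 19336
20–39: 15006 * 0.956 = 14346
40+: 60996 * 0.923 + 57364 * 0.288 = 56299 + 16521 = 72820
Net migration: 0–19 − 210 → 19126; 20–39 + 290 → 14636; 40+ + 100 → 72920
→ [19126, 14636, 72920]
Scenario A total after 2 periods: 106682
Scenario B projection —
Period 1.
Births: 48000 * 0.267 = 12816
20–39: 63500 * 0.956 = 60706
40+: 48000 * 0.923 + 45000 * 0.288 = 44304 + 12960 = 57264
Net migration: 0–19 − 210 → 12606; 20–39 + 290 → 60996; 40+ + 100 → 57364
→ [12606, 60996, 57364]
Period 2.
Births: 60996 * 0.267 = 16286
20–39: 12606 * 0.956 = 12051
40+: 60996 * 0.923 + 57364 * 0.288 = 56299 + 16521 = 72820
Net migration: 0–19 − 210 → 16076; 20–39 + 290 → 12341; 40+ + 100 → 72920
→ [16076, 12341, 72920]
Scenario B total after 2 periods: 101337
Difference B − A = 101337 − 106682 = -5345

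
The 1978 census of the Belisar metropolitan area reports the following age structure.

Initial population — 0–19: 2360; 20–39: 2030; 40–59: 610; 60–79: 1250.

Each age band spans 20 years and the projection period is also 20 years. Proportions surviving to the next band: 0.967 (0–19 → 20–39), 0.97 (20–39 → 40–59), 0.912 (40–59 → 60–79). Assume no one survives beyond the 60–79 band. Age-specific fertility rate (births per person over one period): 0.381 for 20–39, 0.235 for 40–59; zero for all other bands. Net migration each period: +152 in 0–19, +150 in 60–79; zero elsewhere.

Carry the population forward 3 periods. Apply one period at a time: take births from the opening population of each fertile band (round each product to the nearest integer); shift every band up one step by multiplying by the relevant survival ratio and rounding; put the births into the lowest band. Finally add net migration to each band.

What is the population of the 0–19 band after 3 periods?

— Period 1 —
Births: 2030 * 0.381 = 773  |  610 * 0.235 = 143 ⇒ total 916
20–39: 2360 * 0.967 = 2282
40–59: 2030 * 0.97 = 1969
60–79: 610 * 0.912 = 556
Net migration: 0–19 + 152 → 1068; 60–79 + 150 → 706
End of period: [1068, 2282, 1969, 706]
— Period 2 —
Births: 2282 * 0.381 = 869  |  1969 * 0.235 = 463 ⇒ total 1332
20–39: 1068 * 0.967 = 1033
40–59: 2282 * 0.97 = 2214
60–79: 1969 * 0.912 = 1796
Net migration: 0–19 + 152 → 1484; 60–79 + 150 → 1946
End of period: [1484, 1033, 2214, 1946]
— Period 3 —
Births: 1033 * 0.381 = 394  |  2214 * 0.235 = 520 ⇒ total 914
20–39: 1484 * 0.967 = 1435
40–59: 1033 * 0.97 = 1002
60–79: 2214 * 0.912 = 2019
Net migration: 0–19 + 152 → 1066; 60–79 + 150 → 2169
End of period: [1066, 1435, 1002, 2169]

1066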